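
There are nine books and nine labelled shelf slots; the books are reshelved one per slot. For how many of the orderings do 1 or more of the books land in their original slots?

Sum C(9,i)·!(9-i) for i = 1..9:
  i=1: C(9,1)·!8 = 9·14833 = 133497
  i=2: C(9,2)·!7 = 36·1854 = 66744
  i=3: C(9,3)·!6 = 84·265 = 22260
  i=4: C(9,4)·!5 = 126·44 = 5544
  i=5: C(9,5)·!4 = 126·9 = 1134
  i=6: C(9,6)·!3 = 84·2 = 168
  i=7: C(9,7)·!2 = 36·1 = 36
  i=8: C(9,8)·!1 = 9·0 = 0
  i=9: C(9,9)·!0 = 1·1 = 1
Total = 229384.

229384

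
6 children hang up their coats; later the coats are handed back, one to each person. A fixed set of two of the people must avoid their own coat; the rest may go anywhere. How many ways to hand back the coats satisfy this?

504

Inclusion-exclusion on the 2 forbidden self-matches:
Σ_{j=0}^{2} (-1)^j C(2,j)(6-j)!
= C(2,0)·6! - C(2,1)·5! + C(2,2)·4!
= 720 - 240 + 24
= 504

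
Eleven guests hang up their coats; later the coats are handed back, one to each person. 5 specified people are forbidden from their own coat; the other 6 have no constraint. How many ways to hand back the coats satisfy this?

25022880

Let A_j be the event that the j-th constrained one is fixed. By inclusion-exclusion over the 5 events:
Σ_{j=0}^{5} (-1)^j C(5,j)(11-j)!
= C(5,0)·11! - C(5,1)·10! + C(5,2)·9! - C(5,3)·8! + C(5,4)·7! - C(5,5)·6!
= 39916800 - 18144000 + 3628800 - 403200 + 25200 - 720
= 25022880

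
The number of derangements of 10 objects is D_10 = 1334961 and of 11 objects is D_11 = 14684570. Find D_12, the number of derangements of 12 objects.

176214841

D_12 = (12-1)·(D_11 + D_10) = 11·(14684570 + 1334961) = 11·16019531 = 176214841.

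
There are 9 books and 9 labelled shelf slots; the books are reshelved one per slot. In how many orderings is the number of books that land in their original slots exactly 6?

168

Choose which 6 of the 9 are fixed: C(9,6) = 84.
The other 3 form a derangement: !3 = 2.
Total: 84 × 2 = 168.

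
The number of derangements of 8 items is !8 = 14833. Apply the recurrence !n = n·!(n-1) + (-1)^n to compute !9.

!9 = 9·14833 - 1 = 133496.

133496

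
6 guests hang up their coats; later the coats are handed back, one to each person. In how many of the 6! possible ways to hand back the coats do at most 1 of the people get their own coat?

529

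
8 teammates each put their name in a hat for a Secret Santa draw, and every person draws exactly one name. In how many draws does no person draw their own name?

14833

!8 = 8! · Σ_{k=0}^{8} (-1)^k/k!
= 8! - 8!/1! + 8!/2! - 8!/3! + 8!/4! - 8!/5! + 8!/6! - 8!/7! + 8!/8!
= 40320 - 40320 + 20160 - 6720 + 1680 - 336 + 56 - 8 + 1
= 14833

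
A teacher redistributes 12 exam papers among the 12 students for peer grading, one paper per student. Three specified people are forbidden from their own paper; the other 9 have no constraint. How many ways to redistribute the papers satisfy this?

Let A_j be the event that the j-th constrained one is fixed. By inclusion-exclusion over the 3 events:
Σ_{j=0}^{3} (-1)^j C(3,j)(12-j)!
= C(3,0)·12! - C(3,1)·11! + C(3,2)·10! - C(3,3)·9!
= 479001600 - 119750400 + 10886400 - 362880
= 369774720

369774720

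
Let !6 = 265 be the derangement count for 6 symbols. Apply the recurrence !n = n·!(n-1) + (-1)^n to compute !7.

1854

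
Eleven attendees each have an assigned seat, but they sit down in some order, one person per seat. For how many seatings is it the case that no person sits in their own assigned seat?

Recurrence: !11 = 10·(!10 + !9).
!11 = 10·(1334961 + 133496) = 10·1468457 = 14684570

14684570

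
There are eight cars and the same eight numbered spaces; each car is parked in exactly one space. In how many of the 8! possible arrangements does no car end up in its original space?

14833

The number of derangements of 8 is !8 = Σ_{k=0}^{8} (-1)^k·8!/k!
= 8! - 8!/1! + 8!/2! - 8!/3! + 8!/4! - 8!/5! + 8!/6! - 8!/7! + 8!/8!
= 40320 - 40320 + 20160 - 6720 + 1680 - 336 + 56 - 8 + 1
= 14833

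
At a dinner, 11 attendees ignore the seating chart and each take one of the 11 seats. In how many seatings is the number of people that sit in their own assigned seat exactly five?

Choose which 5 of the 11 are fixed: C(11,5) = 462.
The remaining 6 must be deranged: !6 = 265.
Total: 462 × 265 = 122430.

122430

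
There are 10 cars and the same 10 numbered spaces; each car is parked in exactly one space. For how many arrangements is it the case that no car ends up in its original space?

Recurrence: !10 = 9·(!9 + !8).
!10 = 9·(133496 + 14833) = 9·148329 = 1334961

1334961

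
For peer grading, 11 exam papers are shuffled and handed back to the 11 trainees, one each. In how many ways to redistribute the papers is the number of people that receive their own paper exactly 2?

Choose which 2 of the 11 are fixed: C(11,2) = 55.
The remaining 9 must be deranged: !9 = 133496.
Total: 55 × 133496 = 7342280.

7342280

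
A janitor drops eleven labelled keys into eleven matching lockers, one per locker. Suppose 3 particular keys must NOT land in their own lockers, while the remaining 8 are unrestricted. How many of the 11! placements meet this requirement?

30078720

Let A_j be the event that the j-th constrained one is fixed. By inclusion-exclusion over the 3 events:
Σ_{j=0}^{3} (-1)^j C(3,j)(11-j)!
= C(3,0)·11! - C(3,1)·10! + C(3,2)·9! - C(3,3)·8!
= 39916800 - 10886400 + 1088640 - 40320
= 30078720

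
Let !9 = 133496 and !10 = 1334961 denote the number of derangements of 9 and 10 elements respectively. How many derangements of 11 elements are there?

14684570

!11 = (11-1)·(!10 + !9) = 10·(1334961 + 133496) = 10·1468457 = 14684570.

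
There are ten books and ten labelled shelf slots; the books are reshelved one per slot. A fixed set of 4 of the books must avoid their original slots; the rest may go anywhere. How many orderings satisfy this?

2399760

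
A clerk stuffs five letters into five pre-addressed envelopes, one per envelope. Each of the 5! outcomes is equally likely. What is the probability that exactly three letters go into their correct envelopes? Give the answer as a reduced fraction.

Favorable outcomes: C(5,3)·!2 = 10·1 = 10.
Total outcomes: 5! = 120.
Probability = 10/120 = 1/12.

1/12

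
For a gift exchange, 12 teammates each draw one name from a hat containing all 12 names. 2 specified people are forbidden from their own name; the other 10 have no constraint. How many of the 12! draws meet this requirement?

402796800

Inclusion-exclusion on the 2 forbidden self-matches:
Σ_{j=0}^{2} (-1)^j C(2,j)(12-j)!
= C(2,0)·12! - C(2,1)·11! + C(2,2)·10!
= 479001600 - 79833600 + 3628800
= 402796800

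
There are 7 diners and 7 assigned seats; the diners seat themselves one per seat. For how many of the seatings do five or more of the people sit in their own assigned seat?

Sum C(7,i)·!(7-i) for i = 5..7:
  i=5: C(7,5)·!2 = 21·1 = 21
  i=6: C(7,6)·!1 = 7·0 = 0
  i=7: C(7,7)·!0 = 1·1 = 1
Total = 22.

22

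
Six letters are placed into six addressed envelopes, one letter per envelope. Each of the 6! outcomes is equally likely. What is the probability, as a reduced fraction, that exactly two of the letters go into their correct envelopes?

3/16

Favorable outcomes: C(6,2)·!4 = 15·9 = 135.
Total outcomes: 6! = 720.
Probability = 135/720 = 3/16.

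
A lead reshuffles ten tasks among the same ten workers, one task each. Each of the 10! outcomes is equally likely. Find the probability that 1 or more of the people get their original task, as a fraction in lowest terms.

Favorable outcomes: Σ_{i≥1} C(10,i)·!(10-i) = 10·133496 + 45·14833 + 120·1854 + 210·265 + 252·44 + 210·9 + 120·2 + 45·1 + 10·0 + 1·1 = 2293839.
Total outcomes: 10! = 3628800.
Probability = 2293839/3628800 = 28319/44800.

28319/44800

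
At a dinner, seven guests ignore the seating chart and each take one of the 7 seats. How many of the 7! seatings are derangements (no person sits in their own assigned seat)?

!7 is the nearest integer to 7!/e.
7! = 5040, and 5040/e ≈ 1854.11, so !7 = 1854.

1854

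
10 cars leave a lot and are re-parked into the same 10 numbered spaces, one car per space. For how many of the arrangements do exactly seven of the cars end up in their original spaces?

240

Choose which 7 of the 10 are fixed: C(10,7) = 120.
The remaining 3 must be deranged: !3 = 2.
Total: 120 × 2 = 240.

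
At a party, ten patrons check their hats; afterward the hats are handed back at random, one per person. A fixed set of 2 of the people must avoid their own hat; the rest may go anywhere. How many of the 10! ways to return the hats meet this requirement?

2943360

Inclusion-exclusion on the 2 forbidden self-matches:
Σ_{j=0}^{2} (-1)^j C(2,j)(10-j)!
= C(2,0)·10! - C(2,1)·9! + C(2,2)·8!
= 3628800 - 725760 + 40320
= 2943360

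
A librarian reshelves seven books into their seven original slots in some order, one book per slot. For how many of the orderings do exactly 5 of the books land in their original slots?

21

Choose which 5 of the 7 are fixed: C(7,5) = 21.
The other 2 form a derangement: !2 = 1.
Total: 21 × 1 = 21.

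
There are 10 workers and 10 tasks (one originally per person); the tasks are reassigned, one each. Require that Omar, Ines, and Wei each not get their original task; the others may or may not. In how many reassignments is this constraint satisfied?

Let A_j be the event that the j-th constrained one is fixed. By inclusion-exclusion over the 3 events:
Σ_{j=0}^{3} (-1)^j C(3,j)(10-j)!
= C(3,0)·10! - C(3,1)·9! + C(3,2)·8! - C(3,3)·7!
= 3628800 - 1088640 + 120960 - 5040
= 2656080

2656080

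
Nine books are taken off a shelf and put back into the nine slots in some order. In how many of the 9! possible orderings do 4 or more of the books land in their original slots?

6883

# with exactly i fixed is C(9,i)·!(9-i); sum over i=4..9:
  i=4: C(9,4)·!5 = 126·44 = 5544
  i=5: C(9,5)·!4 = 126·9 = 1134
  i=6: C(9,6)·!3 = 84·2 = 168
  i=7: C(9,7)·!2 = 36·1 = 36
  i=8: C(9,8)·!1 = 9·0 = 0
  i=9: C(9,9)·!0 = 1·1 = 1
Total = 6883.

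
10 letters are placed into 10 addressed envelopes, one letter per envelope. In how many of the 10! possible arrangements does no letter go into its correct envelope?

By inclusion-exclusion, !10 = Σ (-1)^k · 10!/k! for k=0..10
= 10! - 10!/1! + 10!/2! - 10!/3! + 10!/4! - 10!/5! + 10!/6! - 10!/7! + 10!/8! - 10!/9! + 10!/10!
= 3628800 - 3628800 + 1814400 - 604800 + 151200 - 30240 + 5040 - 720 + 90 - 10 + 1
= 1334961

1334961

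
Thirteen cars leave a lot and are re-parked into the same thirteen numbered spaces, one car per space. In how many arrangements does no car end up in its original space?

The subfactorial !13 = [13!/e] (nearest integer).
13! = 6227020800, and 6227020800/e ≈ 2290792932.07, so !13 = 2290792932.

2290792932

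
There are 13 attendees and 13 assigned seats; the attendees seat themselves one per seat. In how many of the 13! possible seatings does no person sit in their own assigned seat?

2290792932

Use !n = (n-1)(!(n-1) + !(n-2)).
!13 = 12·(176214841 + 14684570) = 12·190899411 = 2290792932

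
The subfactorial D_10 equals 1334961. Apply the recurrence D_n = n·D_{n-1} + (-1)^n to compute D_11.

14684570

D_11 = 11·1334961 - 1 = 14684570.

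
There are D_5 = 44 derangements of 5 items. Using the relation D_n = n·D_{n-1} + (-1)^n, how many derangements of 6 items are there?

265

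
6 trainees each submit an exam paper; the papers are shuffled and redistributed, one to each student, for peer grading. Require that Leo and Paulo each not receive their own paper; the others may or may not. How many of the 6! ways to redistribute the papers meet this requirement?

Let A_j be the event that the j-th constrained one is fixed. By inclusion-exclusion over the 2 events:
Σ_{j=0}^{2} (-1)^j C(2,j)(6-j)!
= C(2,0)·6! - C(2,1)·5! + C(2,2)·4!
= 720 - 240 + 24
= 504

504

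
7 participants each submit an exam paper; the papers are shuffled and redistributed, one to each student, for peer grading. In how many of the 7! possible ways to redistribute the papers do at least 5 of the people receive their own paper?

22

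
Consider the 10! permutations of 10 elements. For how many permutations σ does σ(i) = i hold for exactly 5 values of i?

11088

Pick the 5 fixed positions: C(10,5) = 252 ways.
The other 5 form a derangement: !5 = 44.
Total: 252 × 44 = 11088.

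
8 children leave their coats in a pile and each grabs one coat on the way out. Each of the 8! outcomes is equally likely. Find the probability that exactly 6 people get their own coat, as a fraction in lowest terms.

1/1440

Favorable outcomes: C(8,6)·!2 = 28·1 = 28.
Total outcomes: 8! = 40320.
Probability = 28/40320 = 1/1440.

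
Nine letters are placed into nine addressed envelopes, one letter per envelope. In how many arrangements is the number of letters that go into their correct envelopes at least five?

1339

Sum C(9,i)·!(9-i) for i = 5..9:
  i=5: C(9,5)·!4 = 126·9 = 1134
  i=6: C(9,6)·!3 = 84·2 = 168
  i=7: C(9,7)·!2 = 36·1 = 36
  i=8: C(9,8)·!1 = 9·0 = 0
  i=9: C(9,9)·!0 = 1·1 = 1
Total = 1339.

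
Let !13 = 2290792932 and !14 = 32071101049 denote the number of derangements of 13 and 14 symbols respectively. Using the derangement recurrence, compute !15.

!15 = (15-1)·(!14 + !13) = 14·(32071101049 + 2290792932) = 14·34361893981 = 481066515734.

481066515734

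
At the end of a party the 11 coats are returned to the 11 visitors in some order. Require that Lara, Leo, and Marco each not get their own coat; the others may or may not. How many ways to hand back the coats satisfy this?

Inclusion-exclusion on the 3 forbidden self-matches:
Σ_{j=0}^{3} (-1)^j C(3,j)(11-j)!
= C(3,0)·11! - C(3,1)·10! + C(3,2)·9! - C(3,3)·8!
= 39916800 - 10886400 + 1088640 - 40320
= 30078720

30078720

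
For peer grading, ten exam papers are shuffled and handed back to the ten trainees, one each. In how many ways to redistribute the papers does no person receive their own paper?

1334961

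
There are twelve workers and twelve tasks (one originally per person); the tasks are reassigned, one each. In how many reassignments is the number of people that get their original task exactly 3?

Pick the 3 fixed positions: C(12,3) = 220 ways.
The remaining 9 must be deranged: !9 = 133496.
Total: 220 × 133496 = 29369120.

29369120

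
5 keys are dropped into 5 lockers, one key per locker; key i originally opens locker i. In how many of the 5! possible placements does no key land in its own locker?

The subfactorial !5 = [5!/e] (nearest integer).
5! = 120, and 120/e ≈ 44.15, so !5 = 44.

44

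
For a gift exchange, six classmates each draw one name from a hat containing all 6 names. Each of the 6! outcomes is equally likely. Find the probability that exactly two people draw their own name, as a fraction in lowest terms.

3/16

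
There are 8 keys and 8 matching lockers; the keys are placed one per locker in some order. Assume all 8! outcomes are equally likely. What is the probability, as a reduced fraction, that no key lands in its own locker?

Favorable outcomes: !8 = 14833.
Total outcomes: 8! = 40320.
Probability = 14833/40320 = 2119/5760.

2119/5760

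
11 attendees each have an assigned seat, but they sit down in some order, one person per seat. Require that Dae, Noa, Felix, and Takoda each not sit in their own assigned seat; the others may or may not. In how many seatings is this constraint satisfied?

Let A_j be the event that the j-th constrained one is fixed. By inclusion-exclusion over the 4 events:
Σ_{j=0}^{4} (-1)^j C(4,j)(11-j)!
= C(4,0)·11! - C(4,1)·10! + C(4,2)·9! - C(4,3)·8! + C(4,4)·7!
= 39916800 - 14515200 + 2177280 - 161280 + 5040
= 27422640

27422640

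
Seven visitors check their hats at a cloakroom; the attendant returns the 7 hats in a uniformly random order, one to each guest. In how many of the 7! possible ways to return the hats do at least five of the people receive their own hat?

# with exactly i fixed is C(7,i)·!(7-i); sum over i=5..7:
  i=5: C(7,5)·!2 = 21·1 = 21
  i=6: C(7,6)·!1 = 7·0 = 0
  i=7: C(7,7)·!0 = 1·1 = 1
Total = 22.

22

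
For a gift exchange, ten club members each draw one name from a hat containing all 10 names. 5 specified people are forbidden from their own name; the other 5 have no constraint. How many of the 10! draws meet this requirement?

2170680

Inclusion-exclusion on the 5 forbidden self-matches:
Σ_{j=0}^{5} (-1)^j C(5,j)(10-j)!
= C(5,0)·10! - C(5,1)·9! + C(5,2)·8! - C(5,3)·7! + C(5,4)·6! - C(5,5)·5!
= 3628800 - 1814400 + 403200 - 50400 + 3600 - 120
= 2170680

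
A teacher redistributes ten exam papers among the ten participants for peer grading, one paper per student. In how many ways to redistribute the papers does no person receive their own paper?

Use !n = (n-1)(!(n-1) + !(n-2)).
!10 = 9·(133496 + 14833) = 9·148329 = 1334961

1334961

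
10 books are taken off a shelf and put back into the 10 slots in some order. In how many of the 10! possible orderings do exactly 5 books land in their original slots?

11088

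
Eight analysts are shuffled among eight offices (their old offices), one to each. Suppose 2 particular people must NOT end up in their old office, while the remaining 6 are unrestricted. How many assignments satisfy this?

30960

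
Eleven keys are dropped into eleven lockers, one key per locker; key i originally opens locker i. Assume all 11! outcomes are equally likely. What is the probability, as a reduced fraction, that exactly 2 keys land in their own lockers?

Favorable outcomes: C(11,2)·!9 = 55·133496 = 7342280.
Total outcomes: 11! = 39916800.
Probability = 7342280/39916800 = 16687/90720.

16687/90720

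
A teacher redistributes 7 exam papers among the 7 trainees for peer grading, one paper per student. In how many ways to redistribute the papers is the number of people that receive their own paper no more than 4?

5018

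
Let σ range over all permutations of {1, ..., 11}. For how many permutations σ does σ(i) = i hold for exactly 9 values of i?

55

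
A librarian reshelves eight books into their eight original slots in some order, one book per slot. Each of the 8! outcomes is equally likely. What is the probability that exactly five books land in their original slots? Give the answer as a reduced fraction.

1/360

Favorable outcomes: C(8,5)·!3 = 56·2 = 112.
Total outcomes: 8! = 40320.
Probability = 112/40320 = 1/360.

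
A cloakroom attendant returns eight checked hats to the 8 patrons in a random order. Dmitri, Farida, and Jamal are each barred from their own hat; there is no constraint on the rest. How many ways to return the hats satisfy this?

27240

Inclusion-exclusion on the 3 forbidden self-matches:
Σ_{j=0}^{3} (-1)^j C(3,j)(8-j)!
= C(3,0)·8! - C(3,1)·7! + C(3,2)·6! - C(3,3)·5!
= 40320 - 15120 + 2160 - 120
= 27240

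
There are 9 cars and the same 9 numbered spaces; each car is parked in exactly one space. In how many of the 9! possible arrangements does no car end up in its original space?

!9 = 9! · Σ_{k=0}^{9} (-1)^k/k!
= 9! - 9!/1! + 9!/2! - 9!/3! + 9!/4! - 9!/5! + 9!/6! - 9!/7! + 9!/8! - 9!/9!
= 362880 - 362880 + 181440 - 60480 + 15120 - 3024 + 504 - 72 + 9 - 1
= 133496

133496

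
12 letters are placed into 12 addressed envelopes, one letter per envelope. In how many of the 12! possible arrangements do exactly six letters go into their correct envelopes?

244860

Choose which 6 of the 12 are fixed: C(12,6) = 924.
The other 6 form a derangement: !6 = 265.
Total: 924 × 265 = 244860.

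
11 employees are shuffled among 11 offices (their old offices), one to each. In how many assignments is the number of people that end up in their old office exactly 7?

2970

Pick the 7 fixed positions: C(11,7) = 330 ways.
The remaining 4 must be deranged: !4 = 9.
Total: 330 × 9 = 2970.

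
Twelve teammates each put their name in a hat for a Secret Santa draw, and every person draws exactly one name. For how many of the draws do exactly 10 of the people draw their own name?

Choose which 10 of the 12 are fixed: C(12,10) = 66.
The other 2 form a derangement: !2 = 1.
Total: 66 × 1 = 66.

66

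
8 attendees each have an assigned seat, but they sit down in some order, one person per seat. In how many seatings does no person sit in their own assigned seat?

14833

By inclusion-exclusion, !8 = Σ (-1)^k · 8!/k! for k=0..8
= 8! - 8!/1! + 8!/2! - 8!/3! + 8!/4! - 8!/5! + 8!/6! - 8!/7! + 8!/8!
= 40320 - 40320 + 20160 - 6720 + 1680 - 336 + 56 - 8 + 1
= 14833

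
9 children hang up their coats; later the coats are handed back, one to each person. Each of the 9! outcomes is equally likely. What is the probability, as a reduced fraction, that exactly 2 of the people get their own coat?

Favorable outcomes: C(9,2)·!7 = 36·1854 = 66744.
Total outcomes: 9! = 362880.
Probability = 66744/362880 = 103/560.

103/560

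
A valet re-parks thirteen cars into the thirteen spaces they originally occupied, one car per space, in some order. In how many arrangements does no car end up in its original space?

2290792932

Use !n = (n-1)(!(n-1) + !(n-2)).
!13 = 12·(176214841 + 14684570) = 12·190899411 = 2290792932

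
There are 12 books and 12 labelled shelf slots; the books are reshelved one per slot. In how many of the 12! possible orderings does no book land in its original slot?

176214841

The subfactorial !12 = [12!/e] (nearest integer).
12! = 479001600, and 479001600/e ≈ 176214840.93, so !12 = 176214841.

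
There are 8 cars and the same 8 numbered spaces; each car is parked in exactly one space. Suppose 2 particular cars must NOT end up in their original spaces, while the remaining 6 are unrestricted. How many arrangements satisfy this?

30960

Let A_j be the event that the j-th constrained one is fixed. By inclusion-exclusion over the 2 events:
Σ_{j=0}^{2} (-1)^j C(2,j)(8-j)!
= C(2,0)·8! - C(2,1)·7! + C(2,2)·6!
= 40320 - 10080 + 720
= 30960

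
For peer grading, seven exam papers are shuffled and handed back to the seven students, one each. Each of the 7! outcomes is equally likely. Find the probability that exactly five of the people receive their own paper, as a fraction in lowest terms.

1/240

Favorable outcomes: C(7,5)·!2 = 21·1 = 21.
Total outcomes: 7! = 5040.
Probability = 21/5040 = 1/240.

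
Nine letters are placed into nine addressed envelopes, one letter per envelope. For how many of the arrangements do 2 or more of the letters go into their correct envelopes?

95887

Sum C(9,i)·!(9-i) for i = 2..9:
  i=2: C(9,2)·!7 = 36·1854 = 66744
  i=3: C(9,3)·!6 = 84·265 = 22260
  i=4: C(9,4)·!5 = 126·44 = 5544
  i=5: C(9,5)·!4 = 126·9 = 1134
  i=6: C(9,6)·!3 = 84·2 = 168
  i=7: C(9,7)·!2 = 36·1 = 36
  i=8: C(9,8)·!1 = 9·0 = 0
  i=9: C(9,9)·!0 = 1·1 = 1
Total = 95887.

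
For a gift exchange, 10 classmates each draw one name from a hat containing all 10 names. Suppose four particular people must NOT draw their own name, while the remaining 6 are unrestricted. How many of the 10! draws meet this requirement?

2399760

Inclusion-exclusion on the 4 forbidden self-matches:
Σ_{j=0}^{4} (-1)^j C(4,j)(10-j)!
= C(4,0)·10! - C(4,1)·9! + C(4,2)·8! - C(4,3)·7! + C(4,4)·6!
= 3628800 - 1451520 + 241920 - 20160 + 720
= 2399760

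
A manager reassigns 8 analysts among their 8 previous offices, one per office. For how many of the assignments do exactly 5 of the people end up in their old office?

Choose which 5 of the 8 are fixed: C(8,5) = 56.
The other 3 form a derangement: !3 = 2.
Total: 56 × 2 = 112.

112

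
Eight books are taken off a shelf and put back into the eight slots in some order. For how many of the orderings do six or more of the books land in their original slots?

29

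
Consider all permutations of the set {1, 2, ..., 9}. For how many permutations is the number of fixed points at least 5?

1339

# with exactly i fixed is C(9,i)·!(9-i); sum over i=5..9:
  i=5: C(9,5)·!4 = 126·9 = 1134
  i=6: C(9,6)·!3 = 84·2 = 168
  i=7: C(9,7)·!2 = 36·1 = 36
  i=8: C(9,8)·!1 = 9·0 = 0
  i=9: C(9,9)·!0 = 1·1 = 1
Total = 1339.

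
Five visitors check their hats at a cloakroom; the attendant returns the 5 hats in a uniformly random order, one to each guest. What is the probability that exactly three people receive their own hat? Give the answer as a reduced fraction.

Favorable outcomes: C(5,3)·!2 = 10·1 = 10.
Total outcomes: 5! = 120.
Probability = 10/120 = 1/12.

1/12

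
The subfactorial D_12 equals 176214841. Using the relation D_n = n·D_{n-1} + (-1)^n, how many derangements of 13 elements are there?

2290792932

D_13 = 13·176214841 - 1 = 2290792932.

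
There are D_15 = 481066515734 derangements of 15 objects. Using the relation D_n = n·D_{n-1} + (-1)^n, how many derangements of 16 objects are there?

7697064251745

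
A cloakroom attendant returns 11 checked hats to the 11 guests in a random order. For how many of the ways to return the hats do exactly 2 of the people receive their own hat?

7342280

Pick the 2 fixed positions: C(11,2) = 55 ways.
The remaining 9 must be deranged: !9 = 133496.
Total: 55 × 133496 = 7342280.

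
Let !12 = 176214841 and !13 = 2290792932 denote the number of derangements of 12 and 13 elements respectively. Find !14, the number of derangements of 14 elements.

32071101049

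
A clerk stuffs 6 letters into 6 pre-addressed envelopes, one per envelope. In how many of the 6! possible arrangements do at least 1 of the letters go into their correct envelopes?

Sum C(6,i)·!(6-i) for i = 1..6:
  i=1: C(6,1)·!5 = 6·44 = 264
  i=2: C(6,2)·!4 = 15·9 = 135
  i=3: C(6,3)·!3 = 20·2 = 40
  i=4: C(6,4)·!2 = 15·1 = 15
  i=5: C(6,5)·!1 = 6·0 = 0
  i=6: C(6,6)·!0 = 1·1 = 1
Total = 455.

455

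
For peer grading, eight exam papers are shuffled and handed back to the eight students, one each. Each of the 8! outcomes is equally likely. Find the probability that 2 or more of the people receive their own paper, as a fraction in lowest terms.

Favorable outcomes: Σ_{i≥2} C(8,i)·!(8-i) = 28·265 + 56·44 + 70·9 + 56·2 + 28·1 + 8·0 + 1·1 = 10655.
Total outcomes: 8! = 40320.
Probability = 10655/40320 = 2131/8064.

2131/8064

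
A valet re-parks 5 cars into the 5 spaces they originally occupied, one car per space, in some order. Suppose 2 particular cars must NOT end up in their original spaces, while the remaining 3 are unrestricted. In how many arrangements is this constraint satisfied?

78

Let A_j be the event that the j-th constrained one is fixed. By inclusion-exclusion over the 2 events:
Σ_{j=0}^{2} (-1)^j C(2,j)(5-j)!
= C(2,0)·5! - C(2,1)·4! + C(2,2)·3!
= 120 - 48 + 6
= 78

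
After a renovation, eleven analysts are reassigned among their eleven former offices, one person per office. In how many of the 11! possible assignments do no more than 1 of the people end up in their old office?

29369141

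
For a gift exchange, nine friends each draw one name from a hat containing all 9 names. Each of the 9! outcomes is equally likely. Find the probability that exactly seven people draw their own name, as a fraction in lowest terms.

1/10080

Favorable outcomes: C(9,7)·!2 = 36·1 = 36.
Total outcomes: 9! = 362880.
Probability = 36/362880 = 1/10080.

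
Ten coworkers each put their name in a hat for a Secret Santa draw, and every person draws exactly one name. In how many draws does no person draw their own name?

Use !n = (n-1)(!(n-1) + !(n-2)).
!10 = 9·(133496 + 14833) = 9·148329 = 1334961

1334961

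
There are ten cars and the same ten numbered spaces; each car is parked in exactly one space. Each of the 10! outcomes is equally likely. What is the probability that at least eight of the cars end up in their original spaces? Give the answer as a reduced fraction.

Favorable outcomes: Σ_{i≥8} C(10,i)·!(10-i) = 45·1 + 10·0 + 1·1 = 46.
Total outcomes: 10! = 3628800.
Probability = 46/3628800 = 23/1814400.

23/1814400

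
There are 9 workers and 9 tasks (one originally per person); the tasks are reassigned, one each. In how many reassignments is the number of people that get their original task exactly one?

133497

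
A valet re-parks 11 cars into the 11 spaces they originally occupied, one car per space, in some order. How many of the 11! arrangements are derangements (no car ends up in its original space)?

Recurrence: !11 = 11·!10 + (-1)^11.
!11 = 11·1334961 - 1 = 14684570

14684570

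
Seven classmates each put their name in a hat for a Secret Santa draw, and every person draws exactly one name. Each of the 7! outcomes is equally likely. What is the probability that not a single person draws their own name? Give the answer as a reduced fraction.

103/280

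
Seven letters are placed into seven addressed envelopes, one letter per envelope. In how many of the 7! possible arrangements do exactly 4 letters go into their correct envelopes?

Choose which 4 of the 7 are fixed: C(7,4) = 35.
The remaining 3 must be deranged: !3 = 2.
Total: 35 × 2 = 70.

70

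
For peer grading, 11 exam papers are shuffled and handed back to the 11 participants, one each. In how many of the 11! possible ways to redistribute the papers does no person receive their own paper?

14684570

By inclusion-exclusion, !11 = Σ (-1)^k · 11!/k! for k=0..11
= 11! - 11!/1! + 11!/2! - 11!/3! + 11!/4! - 11!/5! + 11!/6! - 11!/7! + 11!/8! - 11!/9! + 11!/10! - 11!/11!
= 39916800 - 39916800 + 19958400 - 6652800 + 1663200 - 332640 + 55440 - 7920 + 990 - 110 + 11 - 1
= 14684570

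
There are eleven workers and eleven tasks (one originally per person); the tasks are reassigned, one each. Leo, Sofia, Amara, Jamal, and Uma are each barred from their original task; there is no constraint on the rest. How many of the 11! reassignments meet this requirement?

25022880

Inclusion-exclusion on the 5 forbidden self-matches:
Σ_{j=0}^{5} (-1)^j C(5,j)(11-j)!
= C(5,0)·11! - C(5,1)·10! + C(5,2)·9! - C(5,3)·8! + C(5,4)·7! - C(5,5)·6!
= 39916800 - 18144000 + 3628800 - 403200 + 25200 - 720
= 25022880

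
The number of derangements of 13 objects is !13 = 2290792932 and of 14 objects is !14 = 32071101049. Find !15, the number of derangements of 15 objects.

481066515734

!15 = (15-1)·(!14 + !13) = 14·(32071101049 + 2290792932) = 14·34361893981 = 481066515734.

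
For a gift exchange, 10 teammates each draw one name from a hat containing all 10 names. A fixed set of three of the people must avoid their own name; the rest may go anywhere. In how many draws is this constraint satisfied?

Inclusion-exclusion on the 3 forbidden self-matches:
Σ_{j=0}^{3} (-1)^j C(3,j)(10-j)!
= C(3,0)·10! - C(3,1)·9! + C(3,2)·8! - C(3,3)·7!
= 3628800 - 1088640 + 120960 - 5040
= 2656080

2656080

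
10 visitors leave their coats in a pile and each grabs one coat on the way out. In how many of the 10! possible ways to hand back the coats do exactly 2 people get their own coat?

667485

Pick the 2 fixed positions: C(10,2) = 45 ways.
The remaining 8 must be deranged: !8 = 14833.
Total: 45 × 14833 = 667485.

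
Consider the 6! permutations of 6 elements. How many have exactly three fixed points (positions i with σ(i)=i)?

40

Choose which 3 of the 6 are fixed: C(6,3) = 20.
The remaining 3 must be deranged: !3 = 2.
Total: 20 × 2 = 40.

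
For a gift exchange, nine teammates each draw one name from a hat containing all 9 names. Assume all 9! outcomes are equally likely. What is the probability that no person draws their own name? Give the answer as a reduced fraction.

16687/45360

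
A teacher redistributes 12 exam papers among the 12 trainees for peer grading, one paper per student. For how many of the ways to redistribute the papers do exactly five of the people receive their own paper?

1468368

Choose which 5 of the 12 are fixed: C(12,5) = 792.
The remaining 7 must be deranged: !7 = 1854.
Total: 792 × 1854 = 1468368.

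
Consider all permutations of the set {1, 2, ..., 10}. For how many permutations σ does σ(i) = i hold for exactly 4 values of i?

55650

Pick the 4 fixed positions: C(10,4) = 210 ways.
The remaining 6 must be deranged: !6 = 265.
Total: 210 × 265 = 55650.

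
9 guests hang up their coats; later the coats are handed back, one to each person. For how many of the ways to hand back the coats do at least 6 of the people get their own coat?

205

Sum C(9,i)·!(9-i) for i = 6..9:
  i=6: C(9,6)·!3 = 84·2 = 168
  i=7: C(9,7)·!2 = 36·1 = 36
  i=8: C(9,8)·!1 = 9·0 = 0
  i=9: C(9,9)·!0 = 1·1 = 1
Total = 205.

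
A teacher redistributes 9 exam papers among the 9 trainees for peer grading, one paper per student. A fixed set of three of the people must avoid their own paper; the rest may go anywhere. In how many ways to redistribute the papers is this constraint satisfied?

256320

Let A_j be the event that the j-th constrained one is fixed. By inclusion-exclusion over the 3 events:
Σ_{j=0}^{3} (-1)^j C(3,j)(9-j)!
= C(3,0)·9! - C(3,1)·8! + C(3,2)·7! - C(3,3)·6!
= 362880 - 120960 + 15120 - 720
= 256320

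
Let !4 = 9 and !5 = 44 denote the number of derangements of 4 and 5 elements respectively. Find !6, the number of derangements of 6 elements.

265

!6 = (6-1)·(!5 + !4) = 5·(44 + 9) = 5·53 = 265.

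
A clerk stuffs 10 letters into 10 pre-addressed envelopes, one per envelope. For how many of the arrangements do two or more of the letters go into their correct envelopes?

958879

# with exactly i fixed is C(10,i)·!(10-i); sum over i=2..10:
  i=2: C(10,2)·!8 = 45·14833 = 667485
  i=3: C(10,3)·!7 = 120·1854 = 222480
  i=4: C(10,4)·!6 = 210·265 = 55650
  i=5: C(10,5)·!5 = 252·44 = 11088
  i=6: C(10,6)·!4 = 210·9 = 1890
  i=7: C(10,7)·!3 = 120·2 = 240
  i=8: C(10,8)·!2 = 45·1 = 45
  i=9: C(10,9)·!1 = 10·0 = 0
  i=10: C(10,10)·!0 = 1·1 = 1
Total = 958879.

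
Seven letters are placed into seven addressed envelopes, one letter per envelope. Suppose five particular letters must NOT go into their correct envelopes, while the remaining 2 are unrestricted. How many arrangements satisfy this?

Inclusion-exclusion on the 5 forbidden self-matches:
Σ_{j=0}^{5} (-1)^j C(5,j)(7-j)!
= C(5,0)·7! - C(5,1)·6! + C(5,2)·5! - C(5,3)·4! + C(5,4)·3! - C(5,5)·2!
= 5040 - 3600 + 1200 - 240 + 30 - 2
= 2428

2428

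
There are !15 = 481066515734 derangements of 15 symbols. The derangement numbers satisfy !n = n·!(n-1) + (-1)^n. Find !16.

7697064251745

!16 = 16·481066515734 + 1 = 7697064251745.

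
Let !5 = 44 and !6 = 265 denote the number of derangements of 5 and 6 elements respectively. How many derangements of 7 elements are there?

1854

!7 = (7-1)·(!6 + !5) = 6·(265 + 44) = 6·309 = 1854.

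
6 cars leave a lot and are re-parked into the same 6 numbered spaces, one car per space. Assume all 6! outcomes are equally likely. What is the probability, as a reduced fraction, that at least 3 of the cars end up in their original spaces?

7/90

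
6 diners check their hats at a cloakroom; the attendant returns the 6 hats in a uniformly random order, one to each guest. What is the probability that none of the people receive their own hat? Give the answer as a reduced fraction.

53/144

Favorable outcomes: !6 = 265.
Total outcomes: 6! = 720.
Probability = 265/720 = 53/144.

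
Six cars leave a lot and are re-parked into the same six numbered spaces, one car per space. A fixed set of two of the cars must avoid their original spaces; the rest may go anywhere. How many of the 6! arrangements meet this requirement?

Let A_j be the event that the j-th constrained one is fixed. By inclusion-exclusion over the 2 events:
Σ_{j=0}^{2} (-1)^j C(2,j)(6-j)!
= C(2,0)·6! - C(2,1)·5! + C(2,2)·4!
= 720 - 240 + 24
= 504

504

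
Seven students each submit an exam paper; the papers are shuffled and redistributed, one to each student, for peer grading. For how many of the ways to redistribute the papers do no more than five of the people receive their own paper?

5039

Sum C(7,i)·!(7-i) for i = 0..5:
  i=0: C(7,0)·!7 = 1·1854 = 1854
  i=1: C(7,1)·!6 = 7·265 = 1855
  i=2: C(7,2)·!5 = 21·44 = 924
  i=3: C(7,3)·!4 = 35·9 = 315
  i=4: C(7,4)·!3 = 35·2 = 70
  i=5: C(7,5)·!2 = 21·1 = 21
Total = 5039.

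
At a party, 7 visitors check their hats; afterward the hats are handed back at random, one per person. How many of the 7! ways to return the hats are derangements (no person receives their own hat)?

Use !n = n·!(n-1) + (-1)^n.
!7 = 7·265 - 1 = 1854

1854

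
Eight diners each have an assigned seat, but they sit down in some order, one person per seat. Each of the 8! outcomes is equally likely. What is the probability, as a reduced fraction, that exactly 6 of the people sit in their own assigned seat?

1/1440

Favorable outcomes: C(8,6)·!2 = 28·1 = 28.
Total outcomes: 8! = 40320.
Probability = 28/40320 = 1/1440.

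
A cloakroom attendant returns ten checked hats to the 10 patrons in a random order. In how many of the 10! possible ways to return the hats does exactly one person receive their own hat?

1334960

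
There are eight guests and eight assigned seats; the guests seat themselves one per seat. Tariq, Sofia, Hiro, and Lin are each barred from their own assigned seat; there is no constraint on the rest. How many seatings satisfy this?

Let A_j be the event that the j-th constrained one is fixed. By inclusion-exclusion over the 4 events:
Σ_{j=0}^{4} (-1)^j C(4,j)(8-j)!
= C(4,0)·8! - C(4,1)·7! + C(4,2)·6! - C(4,3)·5! + C(4,4)·4!
= 40320 - 20160 + 4320 - 480 + 24
= 24024

24024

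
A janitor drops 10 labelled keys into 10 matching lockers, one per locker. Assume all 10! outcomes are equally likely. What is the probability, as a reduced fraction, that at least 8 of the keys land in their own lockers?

23/1814400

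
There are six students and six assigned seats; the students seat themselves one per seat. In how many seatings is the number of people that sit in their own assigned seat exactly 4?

Pick the 4 fixed positions: C(6,4) = 15 ways.
The remaining 2 must be deranged: !2 = 1.
Total: 15 × 1 = 15.

15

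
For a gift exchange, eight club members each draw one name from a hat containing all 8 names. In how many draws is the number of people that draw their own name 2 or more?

10655

Sum C(8,i)·!(8-i) for i = 2..8:
  i=2: C(8,2)·!6 = 28·265 = 7420
  i=3: C(8,3)·!5 = 56·44 = 2464
  i=4: C(8,4)·!4 = 70·9 = 630
  i=5: C(8,5)·!3 = 56·2 = 112
  i=6: C(8,6)·!2 = 28·1 = 28
  i=7: C(8,7)·!1 = 8·0 = 0
  i=8: C(8,8)·!0 = 1·1 = 1
Total = 10655.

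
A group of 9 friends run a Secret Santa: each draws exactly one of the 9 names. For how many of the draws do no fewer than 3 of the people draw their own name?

29143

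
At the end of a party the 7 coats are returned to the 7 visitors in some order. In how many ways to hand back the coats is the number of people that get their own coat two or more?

1331

# with exactly i fixed is C(7,i)·!(7-i); sum over i=2..7:
  i=2: C(7,2)·!5 = 21·44 = 924
  i=3: C(7,3)·!4 = 35·9 = 315
  i=4: C(7,4)·!3 = 35·2 = 70
  i=5: C(7,5)·!2 = 21·1 = 21
  i=6: C(7,6)·!1 = 7·0 = 0
  i=7: C(7,7)·!0 = 1·1 = 1
Total = 1331.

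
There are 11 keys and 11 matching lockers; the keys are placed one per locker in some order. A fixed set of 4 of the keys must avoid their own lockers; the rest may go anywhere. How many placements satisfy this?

27422640

Inclusion-exclusion on the 4 forbidden self-matches:
Σ_{j=0}^{4} (-1)^j C(4,j)(11-j)!
= C(4,0)·11! - C(4,1)·10! + C(4,2)·9! - C(4,3)·8! + C(4,4)·7!
= 39916800 - 14515200 + 2177280 - 161280 + 5040
= 27422640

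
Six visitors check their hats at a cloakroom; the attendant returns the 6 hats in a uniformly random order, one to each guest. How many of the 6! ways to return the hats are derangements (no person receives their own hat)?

265

Recurrence: !6 = 5·(!5 + !4).
!6 = 5·(44 + 9) = 5·53 = 265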